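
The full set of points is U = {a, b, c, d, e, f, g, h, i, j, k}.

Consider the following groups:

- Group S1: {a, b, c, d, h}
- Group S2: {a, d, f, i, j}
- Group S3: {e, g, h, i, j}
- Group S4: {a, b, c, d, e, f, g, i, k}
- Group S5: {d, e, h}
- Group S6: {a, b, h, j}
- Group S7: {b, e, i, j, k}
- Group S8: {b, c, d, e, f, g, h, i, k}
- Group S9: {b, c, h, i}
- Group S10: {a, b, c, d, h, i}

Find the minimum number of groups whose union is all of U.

S6 and S8 cover everything between them: the union {a, b, c, d, e, f, g, h, i, j, k} is all of U.
No single group has all 11 points (the largest, S4, has 9), so 2 is optimal.

2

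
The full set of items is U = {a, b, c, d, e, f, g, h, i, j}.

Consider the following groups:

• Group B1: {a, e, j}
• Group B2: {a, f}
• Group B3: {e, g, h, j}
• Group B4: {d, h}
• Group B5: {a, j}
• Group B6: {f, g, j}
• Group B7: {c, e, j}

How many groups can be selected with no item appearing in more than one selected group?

B2, B4, B7 are pairwise disjoint (B2={a,f}; B4={d,h}; B7={c,e,j}).
Every remaining group overlaps one of these, and no 4 of the listed groups are pairwise disjoint, so 3 is the maximum.

3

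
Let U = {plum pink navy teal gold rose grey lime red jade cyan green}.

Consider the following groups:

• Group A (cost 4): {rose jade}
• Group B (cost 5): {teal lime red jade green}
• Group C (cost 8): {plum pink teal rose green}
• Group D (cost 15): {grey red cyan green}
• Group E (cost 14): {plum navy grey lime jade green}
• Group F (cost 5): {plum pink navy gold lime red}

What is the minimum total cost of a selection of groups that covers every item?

A, B, D, F together cover every item (A ∪ B ∪ D ∪ F = {plum, pink, navy, teal, gold, rose, grey, lime, red, jade, cyan, green}); total cost 4 + 5 + 15 + 5 = 29.
No covering selection has total cost below 29.

29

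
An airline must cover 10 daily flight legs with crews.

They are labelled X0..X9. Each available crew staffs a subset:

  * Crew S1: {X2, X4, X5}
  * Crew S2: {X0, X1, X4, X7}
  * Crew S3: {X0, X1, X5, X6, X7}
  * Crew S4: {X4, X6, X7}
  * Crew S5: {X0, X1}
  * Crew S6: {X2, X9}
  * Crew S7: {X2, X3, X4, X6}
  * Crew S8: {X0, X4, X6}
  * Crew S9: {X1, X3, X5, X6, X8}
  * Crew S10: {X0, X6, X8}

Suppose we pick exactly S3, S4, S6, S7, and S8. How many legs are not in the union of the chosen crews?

1

Union of S3, S4, S6, S7, S8 = {X0, X1, X2, X3, X4, X5, X6, X7, X9}.
Not covered: X8 — 1 leg.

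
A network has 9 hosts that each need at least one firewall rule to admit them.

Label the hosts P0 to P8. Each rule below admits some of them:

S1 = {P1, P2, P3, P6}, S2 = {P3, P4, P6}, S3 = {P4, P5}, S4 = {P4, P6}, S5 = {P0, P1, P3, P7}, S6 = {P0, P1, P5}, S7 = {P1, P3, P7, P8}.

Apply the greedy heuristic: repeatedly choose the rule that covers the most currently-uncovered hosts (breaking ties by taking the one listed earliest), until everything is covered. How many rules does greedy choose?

Greedy: pick S1 (covers 4 new) → pick S3 (covers 2 new) → pick S5 (covers 2 new) → pick S7 (covers 1 new). Total picks: 4.

4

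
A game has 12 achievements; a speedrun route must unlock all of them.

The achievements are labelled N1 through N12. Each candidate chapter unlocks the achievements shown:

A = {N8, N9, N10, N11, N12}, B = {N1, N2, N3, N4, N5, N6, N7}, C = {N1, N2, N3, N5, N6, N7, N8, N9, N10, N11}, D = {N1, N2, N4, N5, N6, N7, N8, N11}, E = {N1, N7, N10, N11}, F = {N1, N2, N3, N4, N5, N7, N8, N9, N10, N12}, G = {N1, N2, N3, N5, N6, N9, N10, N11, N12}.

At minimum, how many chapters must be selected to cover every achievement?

D and G together: D ∪ G = {N1, N2, N3, N4, N5, N6, N7, N8, N9, N10, N11, N12} — every achievement is covered.
No single chapter has all 12 achievements (the largest, C, has 10), so 2 is optimal.

2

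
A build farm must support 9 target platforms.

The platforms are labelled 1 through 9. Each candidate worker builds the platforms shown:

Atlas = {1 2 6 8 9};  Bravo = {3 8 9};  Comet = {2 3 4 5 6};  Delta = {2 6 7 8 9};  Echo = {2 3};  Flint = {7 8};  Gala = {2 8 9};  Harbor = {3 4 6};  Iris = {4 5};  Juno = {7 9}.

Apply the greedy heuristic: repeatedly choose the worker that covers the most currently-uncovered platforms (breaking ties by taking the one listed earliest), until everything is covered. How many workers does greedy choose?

3

Greedy: pick Atlas (covers 5 new) → pick Comet (covers 3 new) → pick Delta (covers 1 new). Total picks: 3.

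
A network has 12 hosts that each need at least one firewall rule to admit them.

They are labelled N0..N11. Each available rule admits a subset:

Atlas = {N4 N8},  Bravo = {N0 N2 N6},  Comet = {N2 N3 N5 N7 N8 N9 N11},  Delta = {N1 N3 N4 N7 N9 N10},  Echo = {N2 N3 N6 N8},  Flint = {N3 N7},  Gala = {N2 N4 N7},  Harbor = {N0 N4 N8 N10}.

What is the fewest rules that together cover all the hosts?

3

Take {Bravo, Comet, Delta}. Their union is {N0, N1, N2, N3, N4, N5, N6, N7, N8, N9, N10, N11}, which is all 12 hosts.
Only Delta contains N1, so Delta is forced; the remaining 6 hosts need at least 2 more rules (each remaining rule adds at most 4) — so at least 3 rules are needed, and 3 is optimal.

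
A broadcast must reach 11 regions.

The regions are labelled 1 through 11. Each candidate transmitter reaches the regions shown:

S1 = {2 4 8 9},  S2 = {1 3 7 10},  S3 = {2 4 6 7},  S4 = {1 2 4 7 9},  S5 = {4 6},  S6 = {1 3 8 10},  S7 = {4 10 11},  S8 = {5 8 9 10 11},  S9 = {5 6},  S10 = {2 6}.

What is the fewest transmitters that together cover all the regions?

Take {S2, S3, S8}. Their union is {1, 2, 3, 4, 5, 6, 7, 8, 9, 10, 11}, which is all 11 regions.
Each transmitter has at most 5 regions, and 2·5 = 10 < 11 — so at least 3 transmitters are needed, and 3 is optimal.

3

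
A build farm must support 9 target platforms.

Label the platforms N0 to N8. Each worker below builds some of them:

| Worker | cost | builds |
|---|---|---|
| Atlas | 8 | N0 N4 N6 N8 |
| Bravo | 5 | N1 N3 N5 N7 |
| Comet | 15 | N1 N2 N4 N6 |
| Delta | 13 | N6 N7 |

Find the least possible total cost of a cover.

Atlas, Bravo, Comet together cover every platform (Atlas ∪ Bravo ∪ Comet = {N0, N1, N2, N3, N4, N5, N6, N7, N8}); total cost 8 + 5 + 15 = 28.
No covering selection has total cost below 28.

28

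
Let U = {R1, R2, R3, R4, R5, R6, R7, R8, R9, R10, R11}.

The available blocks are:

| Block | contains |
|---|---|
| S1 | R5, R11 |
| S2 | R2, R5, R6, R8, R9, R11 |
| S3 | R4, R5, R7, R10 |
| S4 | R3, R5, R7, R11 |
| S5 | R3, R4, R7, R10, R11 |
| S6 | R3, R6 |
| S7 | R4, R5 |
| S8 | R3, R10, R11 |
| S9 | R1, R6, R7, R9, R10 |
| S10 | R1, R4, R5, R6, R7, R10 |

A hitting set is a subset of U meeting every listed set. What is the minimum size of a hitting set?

3

Take H = {R3, R5, R9}. Each listed block contains at least one of these, so H is a hitting set of size 3.
No choice of 2 points meets every block, so 3 is the minimum.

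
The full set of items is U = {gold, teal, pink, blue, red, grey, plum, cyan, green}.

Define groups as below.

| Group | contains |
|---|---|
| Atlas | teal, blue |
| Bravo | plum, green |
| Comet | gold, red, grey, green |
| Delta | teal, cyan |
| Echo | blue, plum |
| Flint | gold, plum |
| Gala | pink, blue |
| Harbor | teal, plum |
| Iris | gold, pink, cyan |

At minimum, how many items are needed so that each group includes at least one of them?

The 4 items {gold, teal, blue, plum} hit every group.
No choice of 3 items meets every group, so 4 is the minimum.

4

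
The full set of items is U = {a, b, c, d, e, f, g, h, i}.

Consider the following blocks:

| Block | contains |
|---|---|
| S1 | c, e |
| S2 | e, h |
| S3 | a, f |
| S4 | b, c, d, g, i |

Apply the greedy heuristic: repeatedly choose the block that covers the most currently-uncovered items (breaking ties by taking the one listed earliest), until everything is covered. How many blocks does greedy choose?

Greedy: pick S4 (covers 5 new) → pick S2 (covers 2 new) → pick S3 (covers 2 new). Total picks: 3.

3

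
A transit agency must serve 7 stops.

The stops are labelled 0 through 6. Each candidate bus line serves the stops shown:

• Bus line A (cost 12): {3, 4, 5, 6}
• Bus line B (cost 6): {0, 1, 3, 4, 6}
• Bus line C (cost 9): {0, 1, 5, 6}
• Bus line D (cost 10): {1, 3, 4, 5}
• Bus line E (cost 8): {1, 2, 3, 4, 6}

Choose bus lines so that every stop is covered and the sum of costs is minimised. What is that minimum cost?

C, E together cover every stop (C ∪ E = {0, 1, 2, 3, 4, 5, 6}); total cost 9 + 8 = 17.
The greedy pick B, E, C costs 23; no covering selection beats 17.

17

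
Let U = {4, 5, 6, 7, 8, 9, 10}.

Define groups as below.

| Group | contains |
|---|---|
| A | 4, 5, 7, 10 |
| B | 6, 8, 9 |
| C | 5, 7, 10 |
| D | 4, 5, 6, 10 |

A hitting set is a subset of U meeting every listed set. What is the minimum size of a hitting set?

2

Take H = {5, 6}. Each listed group contains at least one of these, so H is a hitting set of size 2.
The groups A, B are pairwise disjoint, so any hitting set needs a separate point for each — at least 2. Hence 2 is optimal.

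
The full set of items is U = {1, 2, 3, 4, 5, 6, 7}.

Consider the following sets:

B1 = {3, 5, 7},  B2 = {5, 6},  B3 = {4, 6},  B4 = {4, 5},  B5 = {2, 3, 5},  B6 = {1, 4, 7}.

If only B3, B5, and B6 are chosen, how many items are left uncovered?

Union of B3, B5, B6 = {1, 2, 3, 4, 5, 6, 7} — that's every item, so 0 are uncovered.

0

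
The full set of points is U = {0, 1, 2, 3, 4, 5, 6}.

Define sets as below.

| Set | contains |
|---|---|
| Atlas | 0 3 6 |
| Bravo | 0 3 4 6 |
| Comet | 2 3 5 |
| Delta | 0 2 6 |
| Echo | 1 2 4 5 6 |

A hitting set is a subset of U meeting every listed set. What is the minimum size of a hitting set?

2

The 2 points {5, 6} hit every set.
No single point lies in every set, so at least 2 are needed and 2 is optimal.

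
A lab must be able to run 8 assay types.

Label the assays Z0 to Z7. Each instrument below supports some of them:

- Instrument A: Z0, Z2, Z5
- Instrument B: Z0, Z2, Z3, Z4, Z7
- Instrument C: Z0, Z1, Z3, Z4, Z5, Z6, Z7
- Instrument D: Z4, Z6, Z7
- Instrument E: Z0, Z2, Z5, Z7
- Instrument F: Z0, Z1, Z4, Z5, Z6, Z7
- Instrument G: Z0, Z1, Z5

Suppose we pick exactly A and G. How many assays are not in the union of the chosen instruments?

4

Union of A, G = {Z0, Z1, Z2, Z5}.
Not covered: Z3, Z4, Z6, Z7 — 4 assays.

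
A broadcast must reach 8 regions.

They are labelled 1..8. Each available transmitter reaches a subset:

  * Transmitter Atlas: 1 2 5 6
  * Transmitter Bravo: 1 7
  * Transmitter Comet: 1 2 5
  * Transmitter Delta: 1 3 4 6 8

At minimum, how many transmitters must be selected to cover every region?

3

Bravo and Comet and Delta together: Bravo ∪ Comet ∪ Delta = {1, 2, 3, 4, 5, 6, 7, 8} — every region is covered.
Only Delta contains 3, so Delta is forced; the remaining 3 regions need at least 2 more transmitters (each remaining transmitter adds at most 2) — so at least 3 transmitters are needed, and 3 is optimal.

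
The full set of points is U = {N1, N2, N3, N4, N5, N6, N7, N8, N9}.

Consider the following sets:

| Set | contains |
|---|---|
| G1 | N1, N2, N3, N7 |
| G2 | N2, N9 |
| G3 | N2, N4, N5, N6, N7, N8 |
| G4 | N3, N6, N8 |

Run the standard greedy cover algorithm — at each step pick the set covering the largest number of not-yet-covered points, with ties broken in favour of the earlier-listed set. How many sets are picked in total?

3

Greedy: pick G3 (covers 6 new) → pick G1 (covers 2 new) → pick G2 (covers 1 new). Total picks: 3.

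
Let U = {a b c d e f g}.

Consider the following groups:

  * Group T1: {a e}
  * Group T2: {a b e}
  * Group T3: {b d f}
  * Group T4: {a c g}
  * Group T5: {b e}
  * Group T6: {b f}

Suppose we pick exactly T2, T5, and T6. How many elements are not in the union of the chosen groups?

3

Union of T2, T5, T6 = {a, b, e, f}.
Not covered: c, d, g — 3 elements.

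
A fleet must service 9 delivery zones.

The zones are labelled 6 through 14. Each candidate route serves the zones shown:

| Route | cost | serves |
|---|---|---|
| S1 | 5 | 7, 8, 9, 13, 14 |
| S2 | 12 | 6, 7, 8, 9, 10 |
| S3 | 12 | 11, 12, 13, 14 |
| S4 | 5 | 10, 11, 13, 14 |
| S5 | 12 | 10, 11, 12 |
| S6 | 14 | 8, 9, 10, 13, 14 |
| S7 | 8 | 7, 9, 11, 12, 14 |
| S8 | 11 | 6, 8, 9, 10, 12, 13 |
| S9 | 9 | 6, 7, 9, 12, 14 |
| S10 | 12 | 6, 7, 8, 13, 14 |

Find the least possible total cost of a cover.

19

S1, S4, S9 together cover every zone (S1 ∪ S4 ∪ S9 = {6, 7, 8, 9, 10, 11, 12, 13, 14}); total cost 5 + 5 + 9 = 19.
No covering selection has total cost below 19.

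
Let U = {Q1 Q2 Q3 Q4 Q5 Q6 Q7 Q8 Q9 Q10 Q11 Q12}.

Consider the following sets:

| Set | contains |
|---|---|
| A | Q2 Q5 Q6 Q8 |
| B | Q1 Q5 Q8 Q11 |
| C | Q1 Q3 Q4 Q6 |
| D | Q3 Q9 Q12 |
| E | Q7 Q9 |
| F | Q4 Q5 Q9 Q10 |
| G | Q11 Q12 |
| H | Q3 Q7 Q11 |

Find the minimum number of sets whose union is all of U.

A, B, D, F, and H cover everything between them: the union {Q1, Q2, Q3, Q4, Q5, Q6, Q7, Q8, Q9, Q10, Q11, Q12} is all of U.
No 4 of the 8 sets cover everything (all 70 combinations miss at least one item), so 5 is optimal.

5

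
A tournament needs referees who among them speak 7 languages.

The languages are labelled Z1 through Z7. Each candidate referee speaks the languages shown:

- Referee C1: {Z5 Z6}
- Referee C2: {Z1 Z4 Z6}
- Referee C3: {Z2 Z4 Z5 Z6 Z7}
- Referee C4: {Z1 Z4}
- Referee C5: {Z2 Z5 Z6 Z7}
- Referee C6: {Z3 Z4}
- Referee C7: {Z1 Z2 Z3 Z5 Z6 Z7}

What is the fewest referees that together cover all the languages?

C3 and C7 together: C3 ∪ C7 = {Z1, Z2, Z3, Z4, Z5, Z6, Z7} — every language is covered.
No single referee has all 7 languages (the largest, C7, has 6), so 2 is optimal.

2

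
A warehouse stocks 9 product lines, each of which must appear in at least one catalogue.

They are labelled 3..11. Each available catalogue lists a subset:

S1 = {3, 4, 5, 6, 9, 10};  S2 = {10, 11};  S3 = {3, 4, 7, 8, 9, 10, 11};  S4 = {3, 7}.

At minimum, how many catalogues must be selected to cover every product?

S1 and S3 together: S1 ∪ S3 = {3, 4, 5, 6, 7, 8, 9, 10, 11} — every product is covered.
No single catalogue has all 9 products (the largest, S3, has 7), so 2 is optimal.

2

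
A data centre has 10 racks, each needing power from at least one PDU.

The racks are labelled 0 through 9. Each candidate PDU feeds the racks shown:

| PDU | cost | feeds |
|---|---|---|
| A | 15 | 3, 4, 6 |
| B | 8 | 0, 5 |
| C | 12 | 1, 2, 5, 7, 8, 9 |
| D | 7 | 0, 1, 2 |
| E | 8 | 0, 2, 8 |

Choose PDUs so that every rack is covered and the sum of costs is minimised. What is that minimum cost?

A, C, D together cover every rack (A ∪ C ∪ D = {0, 1, 2, 3, 4, 5, 6, 7, 8, 9}); total cost 15 + 12 + 7 = 34.
No covering selection has total cost below 34.

34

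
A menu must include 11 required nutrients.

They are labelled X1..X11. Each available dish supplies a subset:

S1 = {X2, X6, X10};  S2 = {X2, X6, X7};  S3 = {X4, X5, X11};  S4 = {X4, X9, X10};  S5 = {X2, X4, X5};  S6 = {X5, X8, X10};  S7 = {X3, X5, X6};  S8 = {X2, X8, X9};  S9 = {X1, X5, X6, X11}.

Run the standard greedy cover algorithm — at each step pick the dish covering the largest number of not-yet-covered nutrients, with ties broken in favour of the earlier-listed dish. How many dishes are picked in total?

Greedy: pick S9 (covers 4 new) → pick S4 (covers 3 new) → pick S2 (covers 2 new) → pick S6 (covers 1 new) → pick S7 (covers 1 new). Total picks: 5.

5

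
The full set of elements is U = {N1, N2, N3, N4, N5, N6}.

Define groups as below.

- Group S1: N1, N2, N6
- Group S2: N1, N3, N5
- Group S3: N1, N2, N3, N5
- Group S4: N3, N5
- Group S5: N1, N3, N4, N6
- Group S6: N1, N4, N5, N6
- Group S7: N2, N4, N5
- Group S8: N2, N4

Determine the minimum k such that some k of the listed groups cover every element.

S3 and S6 together: S3 ∪ S6 = {N1, N2, N3, N4, N5, N6} — every element is covered.
No single group has all 6 elements (the largest, S3, has 4), so 2 is optimal.

2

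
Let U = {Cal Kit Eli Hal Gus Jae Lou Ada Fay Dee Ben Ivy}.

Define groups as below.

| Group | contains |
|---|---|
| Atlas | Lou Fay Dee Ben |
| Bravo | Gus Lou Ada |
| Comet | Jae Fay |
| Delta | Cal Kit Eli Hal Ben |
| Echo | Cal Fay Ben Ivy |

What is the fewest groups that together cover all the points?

Take {Atlas, Bravo, Comet, Delta, Echo}. Their union is {Cal, Kit, Eli, Hal, Gus, Jae, Lou, Ada, Fay, Dee, Ben, Ivy}, which is all 12 points.
No 4 of the 5 groups cover everything (all 5 combinations miss at least one point), so 5 is optimal.

5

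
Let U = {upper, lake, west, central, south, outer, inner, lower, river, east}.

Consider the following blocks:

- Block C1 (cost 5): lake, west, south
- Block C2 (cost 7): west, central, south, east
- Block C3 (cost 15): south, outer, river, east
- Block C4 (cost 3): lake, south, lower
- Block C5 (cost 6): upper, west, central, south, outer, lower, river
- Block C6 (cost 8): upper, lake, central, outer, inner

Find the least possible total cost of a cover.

C2, C5, C6 together cover every point (C2 ∪ C5 ∪ C6 = {upper, lake, west, central, south, outer, inner, lower, river, east}); total cost 7 + 6 + 8 = 21.
The greedy pick C5, C4, C2, C6 costs 24; no covering selection beats 21.

21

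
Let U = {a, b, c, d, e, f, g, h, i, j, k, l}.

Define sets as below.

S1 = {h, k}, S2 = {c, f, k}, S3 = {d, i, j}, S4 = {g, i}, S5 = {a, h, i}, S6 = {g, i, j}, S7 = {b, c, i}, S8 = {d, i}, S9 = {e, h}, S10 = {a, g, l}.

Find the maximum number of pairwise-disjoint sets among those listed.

4

S2, S8, S9, S10 are pairwise disjoint (S2={c,f,k}; S8={d,i}; S9={e,h}; S10={a,g,l}).
Every remaining set overlaps one of these, and no 5 of the listed sets are pairwise disjoint, so 4 is the maximum.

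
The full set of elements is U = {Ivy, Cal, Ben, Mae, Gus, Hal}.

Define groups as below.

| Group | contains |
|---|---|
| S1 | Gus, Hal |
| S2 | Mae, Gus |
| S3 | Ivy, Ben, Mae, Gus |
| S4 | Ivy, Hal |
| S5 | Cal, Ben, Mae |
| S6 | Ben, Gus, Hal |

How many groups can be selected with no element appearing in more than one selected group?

2

S4, S5 are pairwise disjoint (S4={Ivy,Hal}; S5={Cal,Ben,Mae}).
Every remaining group overlaps one of these, and no 3 of the listed groups are pairwise disjoint, so 2 is the maximum.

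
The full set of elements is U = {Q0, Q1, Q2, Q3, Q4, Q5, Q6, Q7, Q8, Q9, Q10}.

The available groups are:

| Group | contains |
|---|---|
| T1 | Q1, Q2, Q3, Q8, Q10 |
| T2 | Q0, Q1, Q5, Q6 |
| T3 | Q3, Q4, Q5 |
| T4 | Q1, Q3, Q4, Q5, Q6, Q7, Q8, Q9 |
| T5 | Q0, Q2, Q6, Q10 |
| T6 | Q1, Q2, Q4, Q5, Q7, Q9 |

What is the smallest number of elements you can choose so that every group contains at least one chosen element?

2

The 2 elements {Q2, Q5} hit every group.
The groups T3, T5 are pairwise disjoint, so any hitting set needs a separate element for each — at least 2. Hence 2 is optimal.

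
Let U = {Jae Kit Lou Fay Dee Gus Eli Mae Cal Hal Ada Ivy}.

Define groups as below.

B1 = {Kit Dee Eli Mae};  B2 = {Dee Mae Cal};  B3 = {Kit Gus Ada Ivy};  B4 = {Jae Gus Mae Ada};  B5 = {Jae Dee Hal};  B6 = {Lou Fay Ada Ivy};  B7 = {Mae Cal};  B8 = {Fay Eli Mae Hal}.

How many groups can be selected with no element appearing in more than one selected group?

B5, B6, B7 are pairwise disjoint (B5={Jae,Dee,Hal}; B6={Lou,Fay,Ada,Ivy}; B7={Mae,Cal}).
Every remaining group overlaps one of these, and no 4 of the listed groups are pairwise disjoint, so 3 is the maximum.

3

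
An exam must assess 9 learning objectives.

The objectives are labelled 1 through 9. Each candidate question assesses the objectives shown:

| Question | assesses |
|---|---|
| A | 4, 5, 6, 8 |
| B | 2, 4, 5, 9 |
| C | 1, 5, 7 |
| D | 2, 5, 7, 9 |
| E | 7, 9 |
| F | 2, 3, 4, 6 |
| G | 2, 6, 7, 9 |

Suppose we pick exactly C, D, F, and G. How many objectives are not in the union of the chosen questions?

1

Union of C, D, F, G = {1, 2, 3, 4, 5, 6, 7, 9}.
Not covered: 8 — 1 objective.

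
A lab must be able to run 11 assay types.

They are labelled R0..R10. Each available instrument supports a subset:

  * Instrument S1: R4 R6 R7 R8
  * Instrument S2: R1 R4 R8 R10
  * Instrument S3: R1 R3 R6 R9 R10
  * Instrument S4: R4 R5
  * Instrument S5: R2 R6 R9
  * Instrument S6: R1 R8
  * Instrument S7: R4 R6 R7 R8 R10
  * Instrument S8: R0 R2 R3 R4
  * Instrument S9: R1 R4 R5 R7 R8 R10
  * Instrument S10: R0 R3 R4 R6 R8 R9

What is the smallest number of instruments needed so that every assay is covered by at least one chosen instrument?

S3 and S8 and S9 together: S3 ∪ S8 ∪ S9 = {R0, R1, R2, R3, R4, R5, R6, R7, R8, R9, R10} — every assay is covered.
No 2 of the 10 instruments cover everything (all 45 combinations miss at least one assay), so 3 is optimal.

3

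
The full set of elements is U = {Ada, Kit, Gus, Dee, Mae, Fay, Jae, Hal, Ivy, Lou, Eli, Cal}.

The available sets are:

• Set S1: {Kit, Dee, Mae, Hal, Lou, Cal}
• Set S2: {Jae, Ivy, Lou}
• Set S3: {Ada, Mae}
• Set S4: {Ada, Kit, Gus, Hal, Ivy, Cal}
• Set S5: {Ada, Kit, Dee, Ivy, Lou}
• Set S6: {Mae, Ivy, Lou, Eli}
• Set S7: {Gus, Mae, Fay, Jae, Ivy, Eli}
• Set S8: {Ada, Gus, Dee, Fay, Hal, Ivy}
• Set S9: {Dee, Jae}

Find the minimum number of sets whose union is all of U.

S1, S5, and S7 cover everything between them: the union {Ada, Kit, Gus, Dee, Mae, Fay, Jae, Hal, Ivy, Lou, Eli, Cal} is all of U.
No 2 of the 9 sets cover everything (all 36 combinations miss at least one element), so 3 is optimal.

3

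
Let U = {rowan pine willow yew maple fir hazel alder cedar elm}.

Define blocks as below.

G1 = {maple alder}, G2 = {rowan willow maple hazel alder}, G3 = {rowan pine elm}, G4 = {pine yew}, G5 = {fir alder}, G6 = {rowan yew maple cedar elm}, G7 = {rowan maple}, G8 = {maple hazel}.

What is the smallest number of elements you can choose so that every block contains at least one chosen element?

Take H = {pine, maple, alder}. Each listed block contains at least one of these, so H is a hitting set of size 3.
The blocks G4, G5, G7 are pairwise disjoint, so any hitting set needs a separate element for each — at least 3. Hence 3 is optimal.

3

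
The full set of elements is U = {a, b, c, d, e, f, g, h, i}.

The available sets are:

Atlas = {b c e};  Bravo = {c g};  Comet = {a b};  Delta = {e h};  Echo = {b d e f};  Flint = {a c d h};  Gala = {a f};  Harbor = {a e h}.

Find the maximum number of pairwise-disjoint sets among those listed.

3

Bravo, Comet, Delta are pairwise disjoint (Bravo={c,g}; Comet={a,b}; Delta={e,h}).
Every remaining set overlaps one of these, and no 4 of the listed sets are pairwise disjoint, so 3 is the maximum.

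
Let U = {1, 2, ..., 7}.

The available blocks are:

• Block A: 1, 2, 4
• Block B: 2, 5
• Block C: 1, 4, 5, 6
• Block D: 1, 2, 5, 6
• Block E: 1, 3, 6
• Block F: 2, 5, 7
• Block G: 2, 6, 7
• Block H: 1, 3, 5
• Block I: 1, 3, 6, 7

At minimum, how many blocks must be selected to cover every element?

Take {C, E, F}. Their union is {1, 2, 3, 4, 5, 6, 7}, which is all 7 elements.
No 2 of the 9 blocks cover everything (all 36 combinations miss at least one element), so 3 is optimal.

3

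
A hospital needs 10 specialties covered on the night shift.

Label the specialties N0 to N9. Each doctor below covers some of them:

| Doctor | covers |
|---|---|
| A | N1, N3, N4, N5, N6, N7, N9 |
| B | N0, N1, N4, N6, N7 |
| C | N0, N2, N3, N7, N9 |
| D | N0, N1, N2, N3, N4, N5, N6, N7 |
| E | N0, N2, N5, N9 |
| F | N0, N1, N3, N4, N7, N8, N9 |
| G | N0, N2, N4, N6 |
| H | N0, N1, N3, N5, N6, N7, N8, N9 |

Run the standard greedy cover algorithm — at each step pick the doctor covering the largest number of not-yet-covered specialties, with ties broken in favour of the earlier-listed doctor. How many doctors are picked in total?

2

Greedy: pick D (covers 8 new) → pick F (covers 2 new). Total picks: 2.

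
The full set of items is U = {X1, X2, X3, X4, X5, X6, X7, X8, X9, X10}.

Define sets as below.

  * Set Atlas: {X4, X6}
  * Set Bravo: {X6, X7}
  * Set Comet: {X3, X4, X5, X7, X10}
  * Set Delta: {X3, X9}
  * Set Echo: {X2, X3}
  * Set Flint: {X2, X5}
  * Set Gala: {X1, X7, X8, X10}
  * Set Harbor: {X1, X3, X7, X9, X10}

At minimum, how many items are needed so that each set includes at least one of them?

4

The 4 items {X2, X3, X4, X7} hit every set.
The sets Atlas, Delta, Flint, Gala are pairwise disjoint, so any hitting set needs a separate item for each — at least 4. Hence 4 is optimal.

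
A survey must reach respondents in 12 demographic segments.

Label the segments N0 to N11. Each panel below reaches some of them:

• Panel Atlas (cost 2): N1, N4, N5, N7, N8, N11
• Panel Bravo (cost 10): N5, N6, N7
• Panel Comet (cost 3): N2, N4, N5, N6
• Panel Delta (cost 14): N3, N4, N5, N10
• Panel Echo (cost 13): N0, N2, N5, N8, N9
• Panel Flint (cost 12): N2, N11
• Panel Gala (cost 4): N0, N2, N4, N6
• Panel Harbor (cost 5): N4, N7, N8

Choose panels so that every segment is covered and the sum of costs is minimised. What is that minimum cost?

Atlas, Comet, Delta, Echo together cover every segment (Atlas ∪ Comet ∪ Delta ∪ Echo = {N0, N1, N2, N3, N4, N5, N6, N7, N8, N9, N10, N11}); total cost 2 + 3 + 14 + 13 = 32.
The greedy pick Atlas, Gala, Delta, Echo costs 33; no covering selection beats 32.

32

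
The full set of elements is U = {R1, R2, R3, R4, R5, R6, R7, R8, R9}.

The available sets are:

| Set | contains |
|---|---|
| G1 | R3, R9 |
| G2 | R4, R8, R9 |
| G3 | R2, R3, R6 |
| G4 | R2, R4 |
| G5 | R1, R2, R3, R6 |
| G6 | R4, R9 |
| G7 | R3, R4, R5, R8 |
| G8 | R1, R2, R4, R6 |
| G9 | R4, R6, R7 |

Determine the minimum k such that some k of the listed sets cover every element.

Take {G5, G6, G7, G9}. Their union is {R1, R2, R3, R4, R5, R6, R7, R8, R9}, which is all 9 elements.
No 3 of the 9 sets cover everything (all 84 combinations miss at least one element), so 4 is optimal.

4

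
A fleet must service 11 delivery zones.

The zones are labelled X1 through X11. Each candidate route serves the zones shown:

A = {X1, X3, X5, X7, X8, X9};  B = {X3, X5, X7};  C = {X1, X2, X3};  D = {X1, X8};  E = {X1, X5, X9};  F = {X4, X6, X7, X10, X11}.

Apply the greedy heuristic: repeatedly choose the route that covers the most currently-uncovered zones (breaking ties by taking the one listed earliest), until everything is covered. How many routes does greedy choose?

3

Greedy: pick A (covers 6 new) → pick F (covers 4 new) → pick C (covers 1 new). Total picks: 3.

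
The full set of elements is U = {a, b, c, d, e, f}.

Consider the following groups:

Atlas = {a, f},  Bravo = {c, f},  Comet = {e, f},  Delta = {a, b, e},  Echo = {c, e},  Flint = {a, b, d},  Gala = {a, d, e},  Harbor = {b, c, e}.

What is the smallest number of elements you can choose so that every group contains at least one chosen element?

3

The 3 elements {a, e, f} hit every group.
No choice of 2 elements meets every group, so 3 is the minimum.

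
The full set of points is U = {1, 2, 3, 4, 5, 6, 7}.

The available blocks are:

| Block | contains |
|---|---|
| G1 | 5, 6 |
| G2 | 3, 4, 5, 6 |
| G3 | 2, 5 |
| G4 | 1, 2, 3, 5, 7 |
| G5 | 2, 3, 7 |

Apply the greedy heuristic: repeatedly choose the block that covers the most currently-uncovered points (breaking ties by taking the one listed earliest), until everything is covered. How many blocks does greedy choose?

Greedy: pick G4 (covers 5 new) → pick G2 (covers 2 new). Total picks: 2.

2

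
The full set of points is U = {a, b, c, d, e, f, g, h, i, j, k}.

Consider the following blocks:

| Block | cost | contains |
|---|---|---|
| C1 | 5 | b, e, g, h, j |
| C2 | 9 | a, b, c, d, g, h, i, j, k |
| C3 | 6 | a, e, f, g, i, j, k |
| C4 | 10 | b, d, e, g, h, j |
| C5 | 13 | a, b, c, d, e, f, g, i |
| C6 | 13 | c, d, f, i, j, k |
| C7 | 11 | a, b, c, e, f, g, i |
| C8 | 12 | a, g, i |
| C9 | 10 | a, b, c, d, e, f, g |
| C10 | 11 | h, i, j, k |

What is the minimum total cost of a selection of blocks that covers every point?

15

C2, C3 together cover every point (C2 ∪ C3 = {a, b, c, d, e, f, g, h, i, j, k}); total cost 9 + 6 = 15.
No covering selection has total cost below 15.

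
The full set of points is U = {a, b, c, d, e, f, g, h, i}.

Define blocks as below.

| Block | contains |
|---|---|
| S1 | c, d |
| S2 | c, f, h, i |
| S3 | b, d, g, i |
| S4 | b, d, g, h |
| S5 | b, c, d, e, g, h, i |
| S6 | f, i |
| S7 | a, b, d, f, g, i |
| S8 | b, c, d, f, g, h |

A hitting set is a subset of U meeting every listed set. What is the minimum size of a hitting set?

Take T = {d, f}. Each listed block contains at least one of these, so T is a hitting set of size 2.
The blocks S1, S6 are pairwise disjoint, so any hitting set needs a separate point for each — at least 2. Hence 2 is optimal.

2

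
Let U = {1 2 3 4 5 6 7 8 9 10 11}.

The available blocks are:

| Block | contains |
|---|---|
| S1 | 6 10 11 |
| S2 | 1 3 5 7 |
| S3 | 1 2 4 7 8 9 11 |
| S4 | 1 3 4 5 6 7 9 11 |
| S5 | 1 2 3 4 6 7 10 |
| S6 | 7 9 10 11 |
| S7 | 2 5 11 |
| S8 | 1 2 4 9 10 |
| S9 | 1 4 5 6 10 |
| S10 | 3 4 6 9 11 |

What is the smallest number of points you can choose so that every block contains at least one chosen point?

Take H = {1, 11}. Each listed block contains at least one of these, so H is a hitting set of size 2.
The blocks S1, S2 are pairwise disjoint, so any hitting set needs a separate point for each — at least 2. Hence 2 is optimal.

2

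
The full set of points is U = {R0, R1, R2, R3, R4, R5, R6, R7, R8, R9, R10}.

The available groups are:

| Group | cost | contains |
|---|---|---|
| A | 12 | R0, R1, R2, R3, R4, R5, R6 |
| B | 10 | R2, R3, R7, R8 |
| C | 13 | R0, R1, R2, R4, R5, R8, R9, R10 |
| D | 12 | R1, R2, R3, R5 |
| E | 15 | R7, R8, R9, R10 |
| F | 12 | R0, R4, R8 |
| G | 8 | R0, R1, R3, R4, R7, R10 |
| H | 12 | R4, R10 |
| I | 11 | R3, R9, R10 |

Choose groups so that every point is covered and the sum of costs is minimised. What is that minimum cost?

A, E together cover every point (A ∪ E = {R0, R1, R2, R3, R4, R5, R6, R7, R8, R9, R10}); total cost 12 + 15 = 27.
The greedy pick G, C, A costs 33; no covering selection beats 27.

27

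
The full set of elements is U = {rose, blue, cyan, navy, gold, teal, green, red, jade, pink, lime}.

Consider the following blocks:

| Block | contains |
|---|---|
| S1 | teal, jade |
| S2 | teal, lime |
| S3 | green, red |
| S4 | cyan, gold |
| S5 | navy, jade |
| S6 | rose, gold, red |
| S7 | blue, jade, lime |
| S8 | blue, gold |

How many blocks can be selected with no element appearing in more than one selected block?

4

S2, S3, S5, S8 are pairwise disjoint (S2={teal,lime}; S3={green,red}; S5={navy,jade}; S8={blue,gold}).
Every remaining block overlaps one of these, and no 5 of the listed blocks are pairwise disjoint, so 4 is the maximum.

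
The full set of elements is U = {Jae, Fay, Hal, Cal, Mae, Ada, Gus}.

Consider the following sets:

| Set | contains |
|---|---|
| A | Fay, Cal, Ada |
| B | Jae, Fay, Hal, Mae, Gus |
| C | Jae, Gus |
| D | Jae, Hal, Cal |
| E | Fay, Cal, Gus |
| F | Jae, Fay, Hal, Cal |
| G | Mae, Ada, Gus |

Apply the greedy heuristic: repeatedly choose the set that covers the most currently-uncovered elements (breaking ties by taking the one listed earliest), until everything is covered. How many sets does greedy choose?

2

Greedy: pick B (covers 5 new) → pick A (covers 2 new). Total picks: 2.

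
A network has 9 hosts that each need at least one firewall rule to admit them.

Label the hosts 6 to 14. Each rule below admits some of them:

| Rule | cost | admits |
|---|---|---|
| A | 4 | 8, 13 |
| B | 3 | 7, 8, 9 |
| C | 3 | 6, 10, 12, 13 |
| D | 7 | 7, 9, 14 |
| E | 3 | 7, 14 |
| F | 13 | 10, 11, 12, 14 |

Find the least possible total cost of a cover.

B, C, F together cover every host (B ∪ C ∪ F = {6, 7, 8, 9, 10, 11, 12, 13, 14}); total cost 3 + 3 + 13 = 19.
The greedy pick C, B, E, F costs 22; no covering selection beats 19.

19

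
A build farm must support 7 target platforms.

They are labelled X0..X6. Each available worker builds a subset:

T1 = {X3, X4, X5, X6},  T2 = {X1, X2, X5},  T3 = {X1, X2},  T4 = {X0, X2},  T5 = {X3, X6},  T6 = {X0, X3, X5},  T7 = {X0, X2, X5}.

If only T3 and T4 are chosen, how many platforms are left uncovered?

4

Union of T3, T4 = {X0, X1, X2}.
Not covered: X3, X4, X5, X6 — 4 platforms.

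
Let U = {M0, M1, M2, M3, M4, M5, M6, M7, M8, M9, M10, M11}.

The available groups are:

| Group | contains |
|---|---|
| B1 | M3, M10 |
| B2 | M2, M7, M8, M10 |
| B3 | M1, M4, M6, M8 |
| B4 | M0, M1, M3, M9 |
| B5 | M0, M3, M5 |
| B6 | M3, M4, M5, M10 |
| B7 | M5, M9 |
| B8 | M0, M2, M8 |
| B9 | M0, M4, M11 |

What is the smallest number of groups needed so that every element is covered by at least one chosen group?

5

B2, B3, B4, B7, and B9 cover everything between them: the union {M0, M1, M2, M3, M4, M5, M6, M7, M8, M9, M10, M11} is all of U.
No 4 of the 9 groups cover everything (all 126 combinations miss at least one element), so 5 is optimal.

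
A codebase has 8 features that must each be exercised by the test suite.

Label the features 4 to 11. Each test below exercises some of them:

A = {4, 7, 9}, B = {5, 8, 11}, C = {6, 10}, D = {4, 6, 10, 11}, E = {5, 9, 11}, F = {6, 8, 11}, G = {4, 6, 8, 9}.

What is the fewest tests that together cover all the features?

Take {A, B, D}. Their union is {4, 5, 6, 7, 8, 9, 10, 11}, which is all 8 features.
Only A contains 7, so A is forced; the remaining 5 features need at least 2 more tests (each remaining test adds at most 3) — so at least 3 tests are needed, and 3 is optimal.

3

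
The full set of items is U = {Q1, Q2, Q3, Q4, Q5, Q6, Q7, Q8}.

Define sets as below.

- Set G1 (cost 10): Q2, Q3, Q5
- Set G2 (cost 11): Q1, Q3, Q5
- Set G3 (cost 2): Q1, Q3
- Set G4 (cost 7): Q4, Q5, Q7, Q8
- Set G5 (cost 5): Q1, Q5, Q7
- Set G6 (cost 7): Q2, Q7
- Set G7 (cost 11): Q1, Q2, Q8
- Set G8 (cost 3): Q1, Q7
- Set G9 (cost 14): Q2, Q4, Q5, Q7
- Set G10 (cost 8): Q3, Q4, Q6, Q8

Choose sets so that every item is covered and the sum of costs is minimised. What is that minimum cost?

20

G5, G6, G10 together cover every item (G5 ∪ G6 ∪ G10 = {Q1, Q2, Q3, Q4, Q5, Q6, Q7, Q8}); total cost 5 + 7 + 8 = 20.
The greedy pick G3, G4, G6, G10 costs 24; no covering selection beats 20.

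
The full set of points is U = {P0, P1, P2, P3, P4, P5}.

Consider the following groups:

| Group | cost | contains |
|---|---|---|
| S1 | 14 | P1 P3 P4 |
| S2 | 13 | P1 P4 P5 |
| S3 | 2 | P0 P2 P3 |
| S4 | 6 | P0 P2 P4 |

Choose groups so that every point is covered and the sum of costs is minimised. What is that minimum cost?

15

S2, S3 together cover every point (S2 ∪ S3 = {P0, P1, P2, P3, P4, P5}); total cost 13 + 2 = 15.
No covering selection has total cost below 15.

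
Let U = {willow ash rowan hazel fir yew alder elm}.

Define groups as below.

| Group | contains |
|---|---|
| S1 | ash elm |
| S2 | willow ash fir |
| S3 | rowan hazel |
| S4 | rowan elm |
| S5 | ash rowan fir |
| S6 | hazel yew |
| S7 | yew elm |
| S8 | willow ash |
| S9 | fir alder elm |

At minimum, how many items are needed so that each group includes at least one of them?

Take H = {ash, hazel, elm}. Each listed group contains at least one of these, so H is a hitting set of size 3.
The groups S2, S4, S6 are pairwise disjoint, so any hitting set needs a separate item for each — at least 3. Hence 3 is optimal.

3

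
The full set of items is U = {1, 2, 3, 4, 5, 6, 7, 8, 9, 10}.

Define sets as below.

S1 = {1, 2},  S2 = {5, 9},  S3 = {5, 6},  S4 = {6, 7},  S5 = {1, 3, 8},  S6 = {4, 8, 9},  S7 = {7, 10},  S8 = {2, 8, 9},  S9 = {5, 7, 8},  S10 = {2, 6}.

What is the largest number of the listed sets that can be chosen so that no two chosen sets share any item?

S2, S5, S7, S10 are pairwise disjoint (S2={5,9}; S5={1,3,8}; S7={7,10}; S10={2,6}).
Every remaining set overlaps one of these, and no 5 of the listed sets are pairwise disjoint, so 4 is the maximum.

4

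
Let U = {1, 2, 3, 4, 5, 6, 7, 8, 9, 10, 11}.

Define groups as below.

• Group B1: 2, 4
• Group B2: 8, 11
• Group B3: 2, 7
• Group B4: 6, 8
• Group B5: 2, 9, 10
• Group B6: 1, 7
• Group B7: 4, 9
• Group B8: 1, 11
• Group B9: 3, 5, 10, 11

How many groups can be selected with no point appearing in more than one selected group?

B3, B4, B7, B8 are pairwise disjoint (B3={2,7}; B4={6,8}; B7={4,9}; B8={1,11}).
Every remaining group overlaps one of these, and no 5 of the listed groups are pairwise disjoint, so 4 is the maximum.

4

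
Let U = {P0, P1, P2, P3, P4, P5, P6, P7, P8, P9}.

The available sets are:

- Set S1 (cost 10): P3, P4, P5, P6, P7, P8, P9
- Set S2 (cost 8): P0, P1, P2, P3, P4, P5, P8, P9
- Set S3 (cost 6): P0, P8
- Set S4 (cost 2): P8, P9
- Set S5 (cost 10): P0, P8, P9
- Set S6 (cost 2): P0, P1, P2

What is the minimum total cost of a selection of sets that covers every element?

12

S1, S6 together cover every element (S1 ∪ S6 = {P0, P1, P2, P3, P4, P5, P6, P7, P8, P9}); total cost 10 + 2 = 12.
The greedy pick S6, S4, S1 costs 14; no covering selection beats 12.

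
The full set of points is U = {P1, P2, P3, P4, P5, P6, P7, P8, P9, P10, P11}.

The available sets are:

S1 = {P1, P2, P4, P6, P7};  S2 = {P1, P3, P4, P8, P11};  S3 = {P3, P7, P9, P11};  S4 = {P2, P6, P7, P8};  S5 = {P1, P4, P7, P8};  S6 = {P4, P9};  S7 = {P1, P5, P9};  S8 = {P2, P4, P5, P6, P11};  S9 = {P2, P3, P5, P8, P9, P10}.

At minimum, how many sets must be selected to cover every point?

3

S5, S8, and S9 cover everything between them: the union {P1, P2, P3, P4, P5, P6, P7, P8, P9, P10, P11} is all of U.
Only S9 contains P10, so S9 is forced; the remaining 5 points need at least 2 more sets (each remaining set adds at most 4) — so at least 3 sets are needed, and 3 is optimal.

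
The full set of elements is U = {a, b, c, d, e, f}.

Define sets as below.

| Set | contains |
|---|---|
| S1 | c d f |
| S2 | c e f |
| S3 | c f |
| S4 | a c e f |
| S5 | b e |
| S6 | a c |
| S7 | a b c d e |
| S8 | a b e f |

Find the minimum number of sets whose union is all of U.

S1 and S8 together: S1 ∪ S8 = {a, b, c, d, e, f} — every element is covered.
No single set has all 6 elements (the largest, S7, has 5), so 2 is optimal.

2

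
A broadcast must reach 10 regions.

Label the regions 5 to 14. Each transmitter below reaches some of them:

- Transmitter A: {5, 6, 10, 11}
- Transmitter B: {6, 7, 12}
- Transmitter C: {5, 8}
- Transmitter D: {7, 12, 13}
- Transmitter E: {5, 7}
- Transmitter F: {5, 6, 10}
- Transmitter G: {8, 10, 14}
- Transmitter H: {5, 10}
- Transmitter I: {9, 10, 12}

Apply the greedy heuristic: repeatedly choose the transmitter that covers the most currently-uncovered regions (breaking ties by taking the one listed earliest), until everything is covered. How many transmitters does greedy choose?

4

Greedy: pick A (covers 4 new) → pick D (covers 3 new) → pick G (covers 2 new) → pick I (covers 1 new). Total picks: 4.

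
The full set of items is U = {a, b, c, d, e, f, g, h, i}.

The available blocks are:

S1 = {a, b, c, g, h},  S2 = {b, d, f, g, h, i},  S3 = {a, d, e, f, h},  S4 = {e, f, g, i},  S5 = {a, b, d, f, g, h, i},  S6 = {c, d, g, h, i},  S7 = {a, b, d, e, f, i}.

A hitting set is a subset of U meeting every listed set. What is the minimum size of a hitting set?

The 2 items {e, h} hit every block.
No single item lies in every block, so at least 2 are needed and 2 is optimal.

2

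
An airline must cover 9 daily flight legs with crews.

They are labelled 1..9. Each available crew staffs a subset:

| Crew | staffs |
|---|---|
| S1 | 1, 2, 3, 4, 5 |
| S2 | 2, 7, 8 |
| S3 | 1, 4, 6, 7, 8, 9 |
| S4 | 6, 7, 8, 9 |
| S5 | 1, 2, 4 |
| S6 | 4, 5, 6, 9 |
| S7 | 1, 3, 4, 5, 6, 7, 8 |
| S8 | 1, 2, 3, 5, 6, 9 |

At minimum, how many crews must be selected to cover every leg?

S1 and S4 together: S1 ∪ S4 = {1, 2, 3, 4, 5, 6, 7, 8, 9} — every leg is covered.
No single crew has all 9 legs (the largest, S7, has 7), so 2 is optimal.

2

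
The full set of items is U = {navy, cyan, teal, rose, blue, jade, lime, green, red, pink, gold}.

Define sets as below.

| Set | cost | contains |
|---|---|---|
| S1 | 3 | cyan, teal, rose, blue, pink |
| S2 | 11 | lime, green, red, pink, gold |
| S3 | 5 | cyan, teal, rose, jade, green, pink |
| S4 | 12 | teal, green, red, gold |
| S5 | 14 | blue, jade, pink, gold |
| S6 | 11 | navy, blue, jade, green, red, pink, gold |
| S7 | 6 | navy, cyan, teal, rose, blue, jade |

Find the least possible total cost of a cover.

S2, S7 together cover every item (S2 ∪ S7 = {navy, cyan, teal, rose, blue, jade, lime, green, red, pink, gold}); total cost 11 + 6 = 17.
The greedy pick S1, S6, S2 costs 25; no covering selection beats 17.

17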